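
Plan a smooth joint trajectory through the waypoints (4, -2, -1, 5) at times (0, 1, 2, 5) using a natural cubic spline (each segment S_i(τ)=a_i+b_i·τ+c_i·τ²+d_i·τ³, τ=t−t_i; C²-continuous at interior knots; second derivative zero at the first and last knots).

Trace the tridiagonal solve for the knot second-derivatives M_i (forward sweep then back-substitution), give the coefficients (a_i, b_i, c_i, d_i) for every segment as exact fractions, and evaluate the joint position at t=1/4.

  seg 0: a=4 b=-241/31 c=0 d=55/31
  seg 1: a=-2 b=-76/31 c=165/31 d=-58/31
  seg 2: a=-1 b=80/31 c=-9/31 d=1/31
S(1/4) = 4135/1984

Δ: Δ0=-6, Δ1=1, Δ2=2
row 1: diag=4, rhs=42; c'=1/4, d'=21/2
row 2: denom=8−1·1/4=31/4; d'=(6−1·21/2)/(31/4)=-18/31
back: M2=-18/31
back: M1=21/2−1/4·-18/31=330/31
M: M0=0, M1=330/31, M2=-18/31, M3=0
seg 0: a=4, c=M0/2=0, d=(M1−M0)/(6·1)=55/31, b=Δ0−h0·(2M0+M1)/6=-241/31
seg 1: a=-2, c=M1/2=165/31, d=(M2−M1)/(6·1)=-58/31, b=Δ1−h1·(2M1+M2)/6=-76/31
seg 2: a=-1, c=M2/2=-9/31, d=(M3−M2)/(6·3)=1/31, b=Δ2−h2·(2M2+M3)/6=80/31
t_q=1/4 → seg 0, τ=1/4; S=4+-241/31·τ+0·τ²+55/31·τ³=4135/1984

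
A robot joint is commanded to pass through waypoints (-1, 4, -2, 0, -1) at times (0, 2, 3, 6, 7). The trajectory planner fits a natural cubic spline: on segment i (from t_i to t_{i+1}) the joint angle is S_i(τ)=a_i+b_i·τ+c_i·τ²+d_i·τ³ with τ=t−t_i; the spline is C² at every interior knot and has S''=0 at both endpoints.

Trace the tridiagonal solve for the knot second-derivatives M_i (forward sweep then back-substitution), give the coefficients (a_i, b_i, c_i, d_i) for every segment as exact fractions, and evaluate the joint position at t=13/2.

  seg 0: a=-1 b=2785/483 c=0 d=-3155/3864
  seg 1: a=4 b=-3895/966 c=-3155/644 d=809/276
  seg 2: a=-2 b=-9731/1932 c=627/161 d=-3851/5796
  seg 3: a=0 b=377/966 c=-1343/644 d=1343/1932
S(13/2) = -1233/5152

Δ: Δ0=5/2, Δ1=-6, Δ2=2/3, Δ3=-1
row 1: diag=6, rhs=-51; c'=1/6, d'=-17/2
row 2: denom=8−1·1/6=47/6; d'=(40−1·-17/2)/(47/6)=291/47
row 3: denom=8−3·18/47=322/47; d'=(-10−3·291/47)/(322/47)=-1343/322
back: M3=-1343/322
back: M2=291/47−18/47·-1343/322=1254/161
back: M1=-17/2−1/6·1254/161=-3155/322
M: M0=0, M1=-3155/322, M2=1254/161, M3=-1343/322, M4=0
seg 0: a=-1, c=M0/2=0, d=(M1−M0)/(6·2)=-3155/3864, b=Δ0−h0·(2M0+M1)/6=2785/483
seg 1: a=4, c=M1/2=-3155/644, d=(M2−M1)/(6·1)=809/276, b=Δ1−h1·(2M1+M2)/6=-3895/966
seg 2: a=-2, c=M2/2=627/161, d=(M3−M2)/(6·3)=-3851/5796, b=Δ2−h2·(2M2+M3)/6=-9731/1932
seg 3: a=0, c=M3/2=-1343/644, d=(M4−M3)/(6·1)=1343/1932, b=Δ3−h3·(2M3+M4)/6=377/966
t_q=13/2 → seg 3, τ=1/2; S=0+377/966·τ+-1343/644·τ²+1343/1932·τ³=-1233/5152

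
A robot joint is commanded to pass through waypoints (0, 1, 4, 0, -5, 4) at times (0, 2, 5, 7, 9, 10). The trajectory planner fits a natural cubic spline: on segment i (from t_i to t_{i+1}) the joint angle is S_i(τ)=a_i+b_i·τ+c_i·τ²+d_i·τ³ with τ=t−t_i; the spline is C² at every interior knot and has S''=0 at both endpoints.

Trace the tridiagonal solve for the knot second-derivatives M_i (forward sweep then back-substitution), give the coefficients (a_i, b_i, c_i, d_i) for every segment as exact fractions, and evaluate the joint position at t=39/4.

  seg 0: a=0 b=493/1882 c=0 d=56/941
  seg 1: a=1 b=1837/1882 c=336/941 d=-219/1882
  seg 2: a=4 b=-22/941 c=-1299/1882 d=-561/3764
  seg 3: a=0 b=-4303/941 c=-1491/941 d=9865/7528
  seg 4: a=-5 b=9061/1882 c=23631/3764 d=-7877/3764
S(39/4) = 303413/240896

Δ: Δ0=1/2, Δ1=1, Δ2=-2, Δ3=-5/2, Δ4=9
row 1: diag=10, rhs=3; c'=3/10, d'=3/10
row 2: denom=10−3·3/10=91/10; d'=(-18−3·3/10)/(91/10)=-27/13
row 3: denom=8−2·20/91=688/91; d'=(-3−2·-27/13)/(688/91)=105/688
row 4: denom=6−2·91/344=941/172; d'=(69−2·105/688)/(941/172)=23631/1882
back: M4=23631/1882
back: M3=105/688−91/344·23631/1882=-2982/941
back: M2=-27/13−20/91·-2982/941=-1299/941
back: M1=3/10−3/10·-1299/941=672/941
M: M0=0, M1=672/941, M2=-1299/941, M3=-2982/941, M4=23631/1882, M5=0
seg 0: a=0, c=M0/2=0, d=(M1−M0)/(6·2)=56/941, b=Δ0−h0·(2M0+M1)/6=493/1882
seg 1: a=1, c=M1/2=336/941, d=(M2−M1)/(6·3)=-219/1882, b=Δ1−h1·(2M1+M2)/6=1837/1882
seg 2: a=4, c=M2/2=-1299/1882, d=(M3−M2)/(6·2)=-561/3764, b=Δ2−h2·(2M2+M3)/6=-22/941
seg 3: a=0, c=M3/2=-1491/941, d=(M4−M3)/(6·2)=9865/7528, b=Δ3−h3·(2M3+M4)/6=-4303/941
seg 4: a=-5, c=M4/2=23631/3764, d=(M5−M4)/(6·1)=-7877/3764, b=Δ4−h4·(2M4+M5)/6=9061/1882
t_q=39/4 → seg 4, τ=3/4; S=-5+9061/1882·τ+23631/3764·τ²+-7877/3764·τ³=303413/240896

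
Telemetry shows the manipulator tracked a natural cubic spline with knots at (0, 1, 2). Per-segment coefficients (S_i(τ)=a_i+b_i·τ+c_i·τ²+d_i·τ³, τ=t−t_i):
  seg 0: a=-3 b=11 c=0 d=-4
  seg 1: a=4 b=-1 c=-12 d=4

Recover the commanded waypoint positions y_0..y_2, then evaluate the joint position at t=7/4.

y_0=-3 y_1=4 y_2=-5
S(7/4) = -29/16

y_0 = S_0(0) = a_0 = -3
y_1 = S_1(0) = a_1 = 4
y_2 = S_1(1) = -5
t_q=7/4 is in segment 1 (τ=3/4); S_1(τ)=-29/16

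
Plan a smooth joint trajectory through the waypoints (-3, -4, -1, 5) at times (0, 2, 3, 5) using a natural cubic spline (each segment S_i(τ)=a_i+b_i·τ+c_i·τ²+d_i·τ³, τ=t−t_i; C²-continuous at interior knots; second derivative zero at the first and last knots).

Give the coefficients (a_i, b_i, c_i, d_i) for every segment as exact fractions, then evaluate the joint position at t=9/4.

Δ: Δ0=-1/2, Δ1=3, Δ2=3
row 1: diag=6, rhs=21; c'=1/6, d'=7/2
row 2: denom=6−1·1/6=35/6; d'=(0−1·7/2)/(35/6)=-3/5
back: M2=-3/5
back: M1=7/2−1/6·-3/5=18/5
M: M0=0, M1=18/5, M2=-3/5, M3=0
seg 0: a=-3, c=M0/2=0, d=(M1−M0)/(6·2)=3/10, b=Δ0−h0·(2M0+M1)/6=-17/10
seg 1: a=-4, c=M1/2=9/5, d=(M2−M1)/(6·1)=-7/10, b=Δ1−h1·(2M1+M2)/6=19/10
seg 2: a=-1, c=M2/2=-3/10, d=(M3−M2)/(6·2)=1/20, b=Δ2−h2·(2M2+M3)/6=17/5
t_q=9/4 → seg 1, τ=1/4; S=-4+19/10·τ+9/5·τ²+-7/10·τ³=-2191/640

  seg 0: a=-3 b=-17/10 c=0 d=3/10
  seg 1: a=-4 b=19/10 c=9/5 d=-7/10
  seg 2: a=-1 b=17/5 c=-3/10 d=1/20
S(9/4) = -2191/640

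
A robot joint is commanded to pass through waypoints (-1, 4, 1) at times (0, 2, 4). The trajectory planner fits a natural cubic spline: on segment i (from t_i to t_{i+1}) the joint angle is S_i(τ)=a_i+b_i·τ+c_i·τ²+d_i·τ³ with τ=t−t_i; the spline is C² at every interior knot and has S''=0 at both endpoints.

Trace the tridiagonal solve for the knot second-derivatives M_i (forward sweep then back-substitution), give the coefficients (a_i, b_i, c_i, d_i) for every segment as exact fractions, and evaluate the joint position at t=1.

  seg 0: a=-1 b=7/2 c=0 d=-1/4
  seg 1: a=4 b=1/2 c=-3/2 d=1/4
S(1) = 9/4

Δ: Δ0=5/2, Δ1=-3/2
row 1: diag=8, rhs=-24; c'=1/4, d'=-3
back: M1=-3
M: M0=0, M1=-3, M2=0
seg 0: a=-1, c=M0/2=0, d=(M1−M0)/(6·2)=-1/4, b=Δ0−h0·(2M0+M1)/6=7/2
seg 1: a=4, c=M1/2=-3/2, d=(M2−M1)/(6·2)=1/4, b=Δ1−h1·(2M1+M2)/6=1/2
t_q=1 → seg 0, τ=1; S=-1+7/2·τ+0·τ²+-1/4·τ³=9/4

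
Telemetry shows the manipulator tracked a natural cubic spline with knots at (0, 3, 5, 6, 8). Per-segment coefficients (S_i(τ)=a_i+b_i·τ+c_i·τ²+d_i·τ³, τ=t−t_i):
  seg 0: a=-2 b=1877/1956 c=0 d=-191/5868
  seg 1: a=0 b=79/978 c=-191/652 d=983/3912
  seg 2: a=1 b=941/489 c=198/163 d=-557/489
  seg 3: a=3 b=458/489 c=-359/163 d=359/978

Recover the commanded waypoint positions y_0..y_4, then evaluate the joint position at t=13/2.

y_0=-2 y_1=0 y_2=1 y_3=3 y_4=-1
S(13/2) = 7729/2608

y_0 = S_0(0) = a_0 = -2
y_1 = S_1(0) = a_1 = 0
y_2 = S_2(0) = a_2 = 1
y_3 = S_3(0) = a_3 = 3
y_4 = S_3(2) = -1
t_q=13/2 is in segment 3 (τ=1/2); S_3(τ)=7729/2608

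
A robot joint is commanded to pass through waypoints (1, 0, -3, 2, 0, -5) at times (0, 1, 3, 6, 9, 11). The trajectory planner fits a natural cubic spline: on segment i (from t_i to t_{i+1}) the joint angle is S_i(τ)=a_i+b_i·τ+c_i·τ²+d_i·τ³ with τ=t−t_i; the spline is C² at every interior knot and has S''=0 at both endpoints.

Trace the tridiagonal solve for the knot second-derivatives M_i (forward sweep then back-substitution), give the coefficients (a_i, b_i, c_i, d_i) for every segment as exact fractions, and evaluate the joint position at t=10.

Δ: Δ0=-1, Δ1=-3/2, Δ2=5/3, Δ3=-2/3, Δ4=-5/2
row 1: diag=6, rhs=-3; c'=1/3, d'=-1/2
row 2: denom=10−2·1/3=28/3; d'=(19−2·-1/2)/(28/3)=15/7
row 3: denom=12−3·9/28=309/28; d'=(-14−3·15/7)/(309/28)=-572/309
row 4: denom=10−3·28/103=946/103; d'=(-11−3·-572/309)/(946/103)=-51/86
back: M4=-51/86
back: M3=-572/309−28/103·-51/86=-218/129
back: M2=15/7−9/28·-218/129=231/86
back: M1=-1/2−1/3·231/86=-60/43
M: M0=0, M1=-60/43, M2=231/86, M3=-218/129, M4=-51/86, M5=0
seg 0: a=1, c=M0/2=0, d=(M1−M0)/(6·1)=-10/43, b=Δ0−h0·(2M0+M1)/6=-33/43
seg 1: a=0, c=M1/2=-30/43, d=(M2−M1)/(6·2)=117/344, b=Δ1−h1·(2M1+M2)/6=-63/43
seg 2: a=-3, c=M2/2=231/172, d=(M3−M2)/(6·3)=-1129/4644, b=Δ2−h2·(2M2+M3)/6=-15/86
seg 3: a=2, c=M3/2=-109/129, d=(M4−M3)/(6·3)=283/4644, b=Δ3−h3·(2M3+M4)/6=227/172
seg 4: a=0, c=M4/2=-51/172, d=(M5−M4)/(6·2)=17/344, b=Δ4−h4·(2M4+M5)/6=-181/86
t_q=10 → seg 4, τ=1; S=0+-181/86·τ+-51/172·τ²+17/344·τ³=-809/344

  seg 0: a=1 b=-33/43 c=0 d=-10/43
  seg 1: a=0 b=-63/43 c=-30/43 d=117/344
  seg 2: a=-3 b=-15/86 c=231/172 d=-1129/4644
  seg 3: a=2 b=227/172 c=-109/129 d=283/4644
  seg 4: a=0 b=-181/86 c=-51/172 d=17/344
S(10) = -809/344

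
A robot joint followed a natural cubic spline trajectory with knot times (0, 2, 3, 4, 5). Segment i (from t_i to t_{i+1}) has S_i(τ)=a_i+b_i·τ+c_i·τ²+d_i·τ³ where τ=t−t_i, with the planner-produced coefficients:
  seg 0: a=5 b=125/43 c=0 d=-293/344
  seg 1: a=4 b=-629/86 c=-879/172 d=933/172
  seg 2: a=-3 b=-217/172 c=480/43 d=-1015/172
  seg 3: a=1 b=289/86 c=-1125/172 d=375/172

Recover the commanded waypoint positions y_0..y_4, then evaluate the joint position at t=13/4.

y_0=5 y_1=4 y_2=-3 y_3=1 y_4=0
S(13/4) = -29831/11008

y_0 = S_0(0) = a_0 = 5
y_1 = S_1(0) = a_1 = 4
y_2 = S_2(0) = a_2 = -3
y_3 = S_3(0) = a_3 = 1
y_4 = S_3(1) = 0
t_q=13/4 is in segment 2 (τ=1/4); S_2(τ)=-29831/11008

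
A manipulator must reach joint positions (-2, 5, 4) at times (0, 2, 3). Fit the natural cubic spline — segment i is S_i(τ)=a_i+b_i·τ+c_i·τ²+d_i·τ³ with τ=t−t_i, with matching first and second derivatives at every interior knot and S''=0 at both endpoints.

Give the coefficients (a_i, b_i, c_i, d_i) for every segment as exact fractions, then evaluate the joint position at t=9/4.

Δ: Δ0=7/2, Δ1=-1
row 1: diag=6, rhs=-27; c'=1/6, d'=-9/2
back: M1=-9/2
M: M0=0, M1=-9/2, M2=0
seg 0: a=-2, c=M0/2=0, d=(M1−M0)/(6·2)=-3/8, b=Δ0−h0·(2M0+M1)/6=5
seg 1: a=5, c=M1/2=-9/4, d=(M2−M1)/(6·1)=3/4, b=Δ1−h1·(2M1+M2)/6=1/2
t_q=9/4 → seg 1, τ=1/4; S=5+1/2·τ+-9/4·τ²+3/4·τ³=1279/256

  seg 0: a=-2 b=5 c=0 d=-3/8
  seg 1: a=5 b=1/2 c=-9/4 d=3/4
S(9/4) = 1279/256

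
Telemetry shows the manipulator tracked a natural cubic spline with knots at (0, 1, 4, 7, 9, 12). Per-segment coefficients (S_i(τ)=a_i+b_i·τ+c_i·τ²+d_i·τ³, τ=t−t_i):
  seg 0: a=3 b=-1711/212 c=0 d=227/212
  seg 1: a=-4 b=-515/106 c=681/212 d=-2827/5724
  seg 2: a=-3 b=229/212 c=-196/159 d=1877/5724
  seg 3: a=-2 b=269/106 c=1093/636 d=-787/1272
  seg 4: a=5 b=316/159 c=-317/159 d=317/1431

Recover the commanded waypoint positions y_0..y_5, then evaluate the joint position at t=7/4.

y_0 = S_0(0) = a_0 = 3
y_1 = S_1(0) = a_1 = -4
y_2 = S_2(0) = a_2 = -3
y_3 = S_3(0) = a_3 = -2
y_4 = S_4(0) = a_4 = 5
y_5 = S_4(3) = -1
t_q=7/4 is in segment 1 (τ=3/4); S_1(τ)=-82023/13568

y_0=3 y_1=-4 y_2=-3 y_3=-2 y_4=5 y_5=-1
S(7/4) = -82023/13568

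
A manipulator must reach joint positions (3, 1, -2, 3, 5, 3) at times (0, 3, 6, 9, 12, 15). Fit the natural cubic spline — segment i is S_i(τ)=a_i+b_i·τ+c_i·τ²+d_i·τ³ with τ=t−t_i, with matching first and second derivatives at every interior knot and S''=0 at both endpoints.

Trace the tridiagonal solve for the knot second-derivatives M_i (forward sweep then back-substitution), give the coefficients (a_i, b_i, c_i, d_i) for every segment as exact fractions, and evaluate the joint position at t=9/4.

  seg 0: a=3 b=-78/209 c=0 d=-184/5643
  seg 1: a=1 b=-262/209 c=-184/627 d=79/627
  seg 2: a=-2 b=81/209 c=527/627 d=-41/297
  seg 3: a=3 b=356/209 c=-84/209 d=106/5643
  seg 4: a=5 b=-42/209 c=-146/627 d=146/5643
S(9/4) = 2991/1672

Δ: Δ0=-2/3, Δ1=-1, Δ2=5/3, Δ3=2/3, Δ4=-2/3
row 1: diag=12, rhs=-2; c'=1/4, d'=-1/6
row 2: denom=12−3·1/4=45/4; d'=(16−3·-1/6)/(45/4)=22/15
row 3: denom=12−3·4/15=56/5; d'=(-6−3·22/15)/(56/5)=-13/14
row 4: denom=12−3·15/56=627/56; d'=(-8−3·-13/14)/(627/56)=-292/627
back: M4=-292/627
back: M3=-13/14−15/56·-292/627=-168/209
back: M2=22/15−4/15·-168/209=1054/627
back: M1=-1/6−1/4·1054/627=-368/627
M: M0=0, M1=-368/627, M2=1054/627, M3=-168/209, M4=-292/627, M5=0
seg 0: a=3, c=M0/2=0, d=(M1−M0)/(6·3)=-184/5643, b=Δ0−h0·(2M0+M1)/6=-78/209
seg 1: a=1, c=M1/2=-184/627, d=(M2−M1)/(6·3)=79/627, b=Δ1−h1·(2M1+M2)/6=-262/209
seg 2: a=-2, c=M2/2=527/627, d=(M3−M2)/(6·3)=-41/297, b=Δ2−h2·(2M2+M3)/6=81/209
seg 3: a=3, c=M3/2=-84/209, d=(M4−M3)/(6·3)=106/5643, b=Δ3−h3·(2M3+M4)/6=356/209
seg 4: a=5, c=M4/2=-146/627, d=(M5−M4)/(6·3)=146/5643, b=Δ4−h4·(2M4+M5)/6=-42/209
t_q=9/4 → seg 0, τ=9/4; S=3+-78/209·τ+0·τ²+-184/5643·τ³=2991/1672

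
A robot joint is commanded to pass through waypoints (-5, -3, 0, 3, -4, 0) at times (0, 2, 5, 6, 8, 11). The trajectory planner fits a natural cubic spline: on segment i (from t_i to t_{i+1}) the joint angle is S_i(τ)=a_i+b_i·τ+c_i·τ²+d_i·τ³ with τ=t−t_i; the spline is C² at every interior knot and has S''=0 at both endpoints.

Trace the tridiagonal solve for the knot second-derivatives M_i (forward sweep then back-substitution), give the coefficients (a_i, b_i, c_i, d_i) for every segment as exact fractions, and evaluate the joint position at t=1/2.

  seg 0: a=-5 b=1249/969 c=0 d=-70/969
  seg 1: a=-3 b=409/969 c=-140/323 d=1820/8721
  seg 2: a=0 b=197/57 c=1400/969 d=-614/323
  seg 3: a=3 b=623/969 c=-4126/969 d=2825/2584
  seg 4: a=-4 b=-6337/1938 c=8921/3876 d=-8921/34884
S(1/2) = -5639/1292

Δ: Δ0=1, Δ1=1, Δ2=3, Δ3=-7/2, Δ4=4/3
row 1: diag=10, rhs=0; c'=3/10, d'=0
row 2: denom=8−3·3/10=71/10; d'=(12−3·0)/(71/10)=120/71
row 3: denom=6−1·10/71=416/71; d'=(-39−1·120/71)/(416/71)=-2889/416
row 4: denom=10−2·71/208=969/104; d'=(29−2·-2889/416)/(969/104)=8921/1938
back: M4=8921/1938
back: M3=-2889/416−71/208·8921/1938=-8252/969
back: M2=120/71−10/71·-8252/969=2800/969
back: M1=0−3/10·2800/969=-280/323
M: M0=0, M1=-280/323, M2=2800/969, M3=-8252/969, M4=8921/1938, M5=0
seg 0: a=-5, c=M0/2=0, d=(M1−M0)/(6·2)=-70/969, b=Δ0−h0·(2M0+M1)/6=1249/969
seg 1: a=-3, c=M1/2=-140/323, d=(M2−M1)/(6·3)=1820/8721, b=Δ1−h1·(2M1+M2)/6=409/969
seg 2: a=0, c=M2/2=1400/969, d=(M3−M2)/(6·1)=-614/323, b=Δ2−h2·(2M2+M3)/6=197/57
seg 3: a=3, c=M3/2=-4126/969, d=(M4−M3)/(6·2)=2825/2584, b=Δ3−h3·(2M3+M4)/6=623/969
seg 4: a=-4, c=M4/2=8921/3876, d=(M5−M4)/(6·3)=-8921/34884, b=Δ4−h4·(2M4+M5)/6=-6337/1938
t_q=1/2 → seg 0, τ=1/2; S=-5+1249/969·τ+0·τ²+-70/969·τ³=-5639/1292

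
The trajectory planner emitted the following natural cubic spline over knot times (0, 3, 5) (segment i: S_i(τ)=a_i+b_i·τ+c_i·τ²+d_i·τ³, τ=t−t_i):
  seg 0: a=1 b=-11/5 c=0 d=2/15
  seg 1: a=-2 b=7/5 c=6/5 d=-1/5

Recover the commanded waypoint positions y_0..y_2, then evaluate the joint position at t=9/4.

y_0 = S_0(0) = a_0 = 1
y_1 = S_1(0) = a_1 = -2
y_2 = S_1(2) = 4
t_q=9/4 is in segment 0 (τ=9/4); S_0(τ)=-389/160

y_0=1 y_1=-2 y_2=4
S(9/4) = -389/160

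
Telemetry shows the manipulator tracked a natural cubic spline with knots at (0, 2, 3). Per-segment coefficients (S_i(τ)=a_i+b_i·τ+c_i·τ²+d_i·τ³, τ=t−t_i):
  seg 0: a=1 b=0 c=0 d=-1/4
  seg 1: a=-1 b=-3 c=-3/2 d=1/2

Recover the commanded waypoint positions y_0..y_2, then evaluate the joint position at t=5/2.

y_0 = S_0(0) = a_0 = 1
y_1 = S_1(0) = a_1 = -1
y_2 = S_1(1) = -5
t_q=5/2 is in segment 1 (τ=1/2); S_1(τ)=-45/16

y_0=1 y_1=-1 y_2=-5
S(5/2) = -45/16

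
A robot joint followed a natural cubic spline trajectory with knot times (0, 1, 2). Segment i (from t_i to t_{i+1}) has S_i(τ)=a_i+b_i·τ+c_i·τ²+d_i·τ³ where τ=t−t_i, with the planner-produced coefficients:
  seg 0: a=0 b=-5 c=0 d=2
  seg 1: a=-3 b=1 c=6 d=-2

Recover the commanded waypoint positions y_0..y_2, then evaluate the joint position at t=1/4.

y_0 = S_0(0) = a_0 = 0
y_1 = S_1(0) = a_1 = -3
y_2 = S_1(1) = 2
t_q=1/4 is in segment 0 (τ=1/4); S_0(τ)=-39/32

y_0=0 y_1=-3 y_2=2
S(1/4) = -39/32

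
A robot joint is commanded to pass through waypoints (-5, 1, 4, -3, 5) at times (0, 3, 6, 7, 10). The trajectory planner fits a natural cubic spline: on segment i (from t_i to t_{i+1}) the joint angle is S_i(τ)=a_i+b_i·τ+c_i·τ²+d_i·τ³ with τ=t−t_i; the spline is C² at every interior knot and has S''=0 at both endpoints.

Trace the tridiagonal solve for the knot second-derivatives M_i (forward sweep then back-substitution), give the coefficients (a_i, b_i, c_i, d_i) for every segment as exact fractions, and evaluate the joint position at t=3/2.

Δ: Δ0=2, Δ1=1, Δ2=-7, Δ3=8/3
row 1: diag=12, rhs=-6; c'=1/4, d'=-1/2
row 2: denom=8−3·1/4=29/4; d'=(-48−3·-1/2)/(29/4)=-186/29
row 3: denom=8−1·4/29=228/29; d'=(58−1·-186/29)/(228/29)=467/57
back: M3=467/57
back: M2=-186/29−4/29·467/57=-430/57
back: M1=-1/2−1/4·-430/57=79/57
M: M0=0, M1=79/57, M2=-430/57, M3=467/57, M4=0
seg 0: a=-5, c=M0/2=0, d=(M1−M0)/(6·3)=79/1026, b=Δ0−h0·(2M0+M1)/6=149/114
seg 1: a=1, c=M1/2=79/114, d=(M2−M1)/(6·3)=-509/1026, b=Δ1−h1·(2M1+M2)/6=193/57
seg 2: a=4, c=M2/2=-215/57, d=(M3−M2)/(6·1)=299/114, b=Δ2−h2·(2M2+M3)/6=-667/114
seg 3: a=-3, c=M3/2=467/114, d=(M4−M3)/(6·3)=-467/1026, b=Δ3−h3·(2M3+M4)/6=-105/19
t_q=3/2 → seg 0, τ=3/2; S=-5+149/114·τ+0·τ²+79/1026·τ³=-845/304

  seg 0: a=-5 b=149/114 c=0 d=79/1026
  seg 1: a=1 b=193/57 c=79/114 d=-509/1026
  seg 2: a=4 b=-667/114 c=-215/57 d=299/114
  seg 3: a=-3 b=-105/19 c=467/114 d=-467/1026
S(3/2) = -845/304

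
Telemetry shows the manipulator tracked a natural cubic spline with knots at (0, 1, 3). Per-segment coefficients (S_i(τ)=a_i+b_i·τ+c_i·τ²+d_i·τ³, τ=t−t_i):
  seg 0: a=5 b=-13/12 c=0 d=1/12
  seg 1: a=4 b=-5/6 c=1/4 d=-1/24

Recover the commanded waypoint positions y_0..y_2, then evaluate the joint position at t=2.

y_0 = S_0(0) = a_0 = 5
y_1 = S_1(0) = a_1 = 4
y_2 = S_1(2) = 3
t_q=2 is in segment 1 (τ=1); S_1(τ)=27/8

y_0=5 y_1=4 y_2=3
S(2) = 27/8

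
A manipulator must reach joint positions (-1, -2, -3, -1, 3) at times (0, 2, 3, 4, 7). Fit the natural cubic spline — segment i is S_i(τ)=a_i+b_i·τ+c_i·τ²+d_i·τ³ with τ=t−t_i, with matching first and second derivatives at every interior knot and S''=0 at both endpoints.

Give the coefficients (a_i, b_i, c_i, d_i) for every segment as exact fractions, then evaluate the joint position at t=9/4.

Δ: Δ0=-1/2, Δ1=-1, Δ2=2, Δ3=4/3
row 1: diag=6, rhs=-3; c'=1/6, d'=-1/2
row 2: denom=4−1·1/6=23/6; d'=(18−1·-1/2)/(23/6)=111/23
row 3: denom=8−1·6/23=178/23; d'=(-4−1·111/23)/(178/23)=-203/178
back: M3=-203/178
back: M2=111/23−6/23·-203/178=456/89
back: M1=-1/2−1/6·456/89=-241/178
M: M0=0, M1=-241/178, M2=456/89, M3=-203/178, M4=0
seg 0: a=-1, c=M0/2=0, d=(M1−M0)/(6·2)=-241/2136, b=Δ0−h0·(2M0+M1)/6=-13/267
seg 1: a=-2, c=M1/2=-241/356, d=(M2−M1)/(6·1)=1153/1068, b=Δ1−h1·(2M1+M2)/6=-749/534
seg 2: a=-3, c=M2/2=228/89, d=(M3−M2)/(6·1)=-1115/1068, b=Δ2−h2·(2M2+M3)/6=515/1068
seg 3: a=-1, c=M3/2=-203/356, d=(M4−M3)/(6·3)=203/3204, b=Δ3−h3·(2M3+M4)/6=1321/534
t_q=9/4 → seg 1, τ=1/4; S=-2+-749/534·τ+-241/356·τ²+1153/1068·τ³=-54137/22784

  seg 0: a=-1 b=-13/267 c=0 d=-241/2136
  seg 1: a=-2 b=-749/534 c=-241/356 d=1153/1068
  seg 2: a=-3 b=515/1068 c=228/89 d=-1115/1068
  seg 3: a=-1 b=1321/534 c=-203/356 d=203/3204
S(9/4) = -54137/22784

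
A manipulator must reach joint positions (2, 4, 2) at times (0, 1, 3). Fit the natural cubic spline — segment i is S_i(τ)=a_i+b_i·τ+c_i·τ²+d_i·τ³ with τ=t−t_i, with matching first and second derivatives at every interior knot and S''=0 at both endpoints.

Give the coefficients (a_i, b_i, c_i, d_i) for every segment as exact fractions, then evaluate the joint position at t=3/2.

Δ: Δ0=2, Δ1=-1
row 1: diag=6, rhs=-18; c'=1/3, d'=-3
back: M1=-3
M: M0=0, M1=-3, M2=0
seg 0: a=2, c=M0/2=0, d=(M1−M0)/(6·1)=-1/2, b=Δ0−h0·(2M0+M1)/6=5/2
seg 1: a=4, c=M1/2=-3/2, d=(M2−M1)/(6·2)=1/4, b=Δ1−h1·(2M1+M2)/6=1
t_q=3/2 → seg 1, τ=1/2; S=4+1·τ+-3/2·τ²+1/4·τ³=133/32

  seg 0: a=2 b=5/2 c=0 d=-1/2
  seg 1: a=4 b=1 c=-3/2 d=1/4
S(3/2) = 133/32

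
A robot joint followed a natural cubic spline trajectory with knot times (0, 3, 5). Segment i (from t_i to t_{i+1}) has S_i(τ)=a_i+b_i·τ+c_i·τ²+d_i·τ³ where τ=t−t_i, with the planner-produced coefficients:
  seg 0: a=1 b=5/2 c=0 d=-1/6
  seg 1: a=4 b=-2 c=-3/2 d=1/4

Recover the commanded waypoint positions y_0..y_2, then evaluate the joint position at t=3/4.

y_0=1 y_1=4 y_2=-4
S(3/4) = 359/128

y_0 = S_0(0) = a_0 = 1
y_1 = S_1(0) = a_1 = 4
y_2 = S_1(2) = -4
t_q=3/4 is in segment 0 (τ=3/4); S_0(τ)=359/128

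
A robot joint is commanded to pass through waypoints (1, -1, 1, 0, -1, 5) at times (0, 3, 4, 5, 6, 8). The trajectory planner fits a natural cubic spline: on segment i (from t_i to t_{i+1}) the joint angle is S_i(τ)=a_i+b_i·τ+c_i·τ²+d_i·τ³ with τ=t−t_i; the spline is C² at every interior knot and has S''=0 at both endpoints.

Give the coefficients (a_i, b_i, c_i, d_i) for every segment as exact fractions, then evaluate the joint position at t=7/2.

  seg 0: a=1 b=-3979/1995 c=0 d=883/5985
  seg 1: a=-1 b=3968/1995 c=883/665 d=-2627/1995
  seg 2: a=1 b=277/399 c=-1744/665 d=1852/1995
  seg 3: a=0 b=-3523/1995 c=108/665 d=172/285
  seg 4: a=-1 b=737/1995 c=1312/665 d=-656/1995
S(7/2) = 123/760

Δ: Δ0=-2/3, Δ1=2, Δ2=-1, Δ3=-1, Δ4=3
row 1: diag=8, rhs=16; c'=1/8, d'=2
row 2: denom=4−1·1/8=31/8; d'=(-18−1·2)/(31/8)=-160/31
row 3: denom=4−1·8/31=116/31; d'=(0−1·-160/31)/(116/31)=40/29
row 4: denom=6−1·31/116=665/116; d'=(24−1·40/29)/(665/116)=2624/665
back: M4=2624/665
back: M3=40/29−31/116·2624/665=216/665
back: M2=-160/31−8/31·216/665=-3488/665
back: M1=2−1/8·-3488/665=1766/665
M: M0=0, M1=1766/665, M2=-3488/665, M3=216/665, M4=2624/665, M5=0
seg 0: a=1, c=M0/2=0, d=(M1−M0)/(6·3)=883/5985, b=Δ0−h0·(2M0+M1)/6=-3979/1995
seg 1: a=-1, c=M1/2=883/665, d=(M2−M1)/(6·1)=-2627/1995, b=Δ1−h1·(2M1+M2)/6=3968/1995
seg 2: a=1, c=M2/2=-1744/665, d=(M3−M2)/(6·1)=1852/1995, b=Δ2−h2·(2M2+M3)/6=277/399
seg 3: a=0, c=M3/2=108/665, d=(M4−M3)/(6·1)=172/285, b=Δ3−h3·(2M3+M4)/6=-3523/1995
seg 4: a=-1, c=M4/2=1312/665, d=(M5−M4)/(6·2)=-656/1995, b=Δ4−h4·(2M4+M5)/6=737/1995
t_q=7/2 → seg 1, τ=1/2; S=-1+3968/1995·τ+883/665·τ²+-2627/1995·τ³=123/760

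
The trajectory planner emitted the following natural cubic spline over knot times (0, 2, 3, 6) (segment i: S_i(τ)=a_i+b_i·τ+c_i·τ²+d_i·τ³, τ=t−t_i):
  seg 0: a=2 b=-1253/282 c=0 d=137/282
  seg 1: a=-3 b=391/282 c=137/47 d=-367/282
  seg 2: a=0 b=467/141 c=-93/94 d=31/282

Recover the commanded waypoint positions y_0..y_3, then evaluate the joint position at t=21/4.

y_0=2 y_1=-3 y_2=0 y_3=4
S(21/4) = 22233/6016

y_0 = S_0(0) = a_0 = 2
y_1 = S_1(0) = a_1 = -3
y_2 = S_2(0) = a_2 = 0
y_3 = S_2(3) = 4
t_q=21/4 is in segment 2 (τ=9/4); S_2(τ)=22233/6016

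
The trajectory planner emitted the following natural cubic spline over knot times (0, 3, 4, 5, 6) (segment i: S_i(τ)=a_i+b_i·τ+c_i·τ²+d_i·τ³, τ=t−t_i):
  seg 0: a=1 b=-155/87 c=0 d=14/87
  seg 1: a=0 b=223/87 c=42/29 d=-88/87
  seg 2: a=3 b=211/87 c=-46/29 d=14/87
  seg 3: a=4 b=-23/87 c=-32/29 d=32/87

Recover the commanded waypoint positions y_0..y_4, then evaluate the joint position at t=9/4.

y_0=1 y_1=0 y_2=3 y_3=4 y_4=3
S(9/4) = -1091/928

y_0 = S_0(0) = a_0 = 1
y_1 = S_1(0) = a_1 = 0
y_2 = S_2(0) = a_2 = 3
y_3 = S_3(0) = a_3 = 4
y_4 = S_3(1) = 3
t_q=9/4 is in segment 0 (τ=9/4); S_0(τ)=-1091/928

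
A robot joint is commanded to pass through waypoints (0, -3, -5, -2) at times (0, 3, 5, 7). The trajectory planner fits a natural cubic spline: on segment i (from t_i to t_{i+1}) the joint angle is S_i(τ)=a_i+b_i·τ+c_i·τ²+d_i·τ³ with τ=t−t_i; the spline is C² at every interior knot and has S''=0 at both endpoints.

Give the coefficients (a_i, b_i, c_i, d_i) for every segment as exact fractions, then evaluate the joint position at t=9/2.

Δ: Δ0=-1, Δ1=-1, Δ2=3/2
row 1: diag=10, rhs=0; c'=1/5, d'=0
row 2: denom=8−2·1/5=38/5; d'=(15−2·0)/(38/5)=75/38
back: M2=75/38
back: M1=0−1/5·75/38=-15/38
M: M0=0, M1=-15/38, M2=75/38, M3=0
seg 0: a=0, c=M0/2=0, d=(M1−M0)/(6·3)=-5/228, b=Δ0−h0·(2M0+M1)/6=-61/76
seg 1: a=-3, c=M1/2=-15/76, d=(M2−M1)/(6·2)=15/76, b=Δ1−h1·(2M1+M2)/6=-53/38
seg 2: a=-5, c=M2/2=75/76, d=(M3−M2)/(6·2)=-25/152, b=Δ2−h2·(2M2+M3)/6=7/38
t_q=9/2 → seg 1, τ=3/2; S=-3+-53/38·τ+-15/76·τ²+15/76·τ³=-2961/608

  seg 0: a=0 b=-61/76 c=0 d=-5/228
  seg 1: a=-3 b=-53/38 c=-15/76 d=15/76
  seg 2: a=-5 b=7/38 c=75/76 d=-25/152
S(9/2) = -2961/608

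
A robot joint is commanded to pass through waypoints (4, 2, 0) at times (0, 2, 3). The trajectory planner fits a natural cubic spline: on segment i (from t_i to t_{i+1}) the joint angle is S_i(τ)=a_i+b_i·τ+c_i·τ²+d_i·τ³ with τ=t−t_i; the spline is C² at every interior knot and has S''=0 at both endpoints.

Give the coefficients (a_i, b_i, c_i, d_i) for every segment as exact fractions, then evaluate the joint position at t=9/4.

  seg 0: a=4 b=-2/3 c=0 d=-1/12
  seg 1: a=2 b=-5/3 c=-1/2 d=1/6
S(9/4) = 199/128

Δ: Δ0=-1, Δ1=-2
row 1: diag=6, rhs=-6; c'=1/6, d'=-1
back: M1=-1
M: M0=0, M1=-1, M2=0
seg 0: a=4, c=M0/2=0, d=(M1−M0)/(6·2)=-1/12, b=Δ0−h0·(2M0+M1)/6=-2/3
seg 1: a=2, c=M1/2=-1/2, d=(M2−M1)/(6·1)=1/6, b=Δ1−h1·(2M1+M2)/6=-5/3
t_q=9/4 → seg 1, τ=1/4; S=2+-5/3·τ+-1/2·τ²+1/6·τ³=199/128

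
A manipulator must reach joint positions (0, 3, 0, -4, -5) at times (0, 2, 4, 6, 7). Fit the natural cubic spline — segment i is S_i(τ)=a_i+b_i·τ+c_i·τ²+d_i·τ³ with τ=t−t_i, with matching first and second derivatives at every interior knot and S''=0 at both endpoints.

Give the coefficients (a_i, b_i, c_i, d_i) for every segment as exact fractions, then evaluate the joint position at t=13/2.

Δ: Δ0=3/2, Δ1=-3/2, Δ2=-2, Δ3=-1
row 1: diag=8, rhs=-18; c'=1/4, d'=-9/4
row 2: denom=8−2·1/4=15/2; d'=(-3−2·-9/4)/(15/2)=1/5
row 3: denom=6−2·4/15=82/15; d'=(6−2·1/5)/(82/15)=42/41
back: M3=42/41
back: M2=1/5−4/15·42/41=-3/41
back: M1=-9/4−1/4·-3/41=-183/82
M: M0=0, M1=-183/82, M2=-3/41, M3=42/41, M4=0
seg 0: a=0, c=M0/2=0, d=(M1−M0)/(6·2)=-61/328, b=Δ0−h0·(2M0+M1)/6=92/41
seg 1: a=3, c=M1/2=-183/164, d=(M2−M1)/(6·2)=59/328, b=Δ1−h1·(2M1+M2)/6=1/82
seg 2: a=0, c=M2/2=-3/82, d=(M3−M2)/(6·2)=15/164, b=Δ2−h2·(2M2+M3)/6=-94/41
seg 3: a=-4, c=M3/2=21/41, d=(M4−M3)/(6·1)=-7/41, b=Δ3−h3·(2M3+M4)/6=-55/41
t_q=13/2 → seg 3, τ=1/2; S=-4+-55/41·τ+21/41·τ²+-7/41·τ³=-1497/328

  seg 0: a=0 b=92/41 c=0 d=-61/328
  seg 1: a=3 b=1/82 c=-183/164 d=59/328
  seg 2: a=0 b=-94/41 c=-3/82 d=15/164
  seg 3: a=-4 b=-55/41 c=21/41 d=-7/41
S(13/2) = -1497/328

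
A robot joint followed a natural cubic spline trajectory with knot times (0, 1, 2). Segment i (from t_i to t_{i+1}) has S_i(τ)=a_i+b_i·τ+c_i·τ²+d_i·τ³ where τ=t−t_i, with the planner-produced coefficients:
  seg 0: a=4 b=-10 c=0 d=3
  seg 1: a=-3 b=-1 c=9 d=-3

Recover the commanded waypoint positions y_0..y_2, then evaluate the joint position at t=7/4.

y_0 = S_0(0) = a_0 = 4
y_1 = S_1(0) = a_1 = -3
y_2 = S_1(1) = 2
t_q=7/4 is in segment 1 (τ=3/4); S_1(τ)=3/64

y_0=4 y_1=-3 y_2=2
S(7/4) = 3/64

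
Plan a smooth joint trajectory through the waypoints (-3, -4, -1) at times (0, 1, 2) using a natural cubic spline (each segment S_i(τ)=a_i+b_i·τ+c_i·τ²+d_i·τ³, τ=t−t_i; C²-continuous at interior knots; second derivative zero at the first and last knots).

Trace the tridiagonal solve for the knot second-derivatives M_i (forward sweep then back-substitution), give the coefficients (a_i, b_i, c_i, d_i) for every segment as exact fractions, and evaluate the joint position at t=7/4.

Δ: Δ0=-1, Δ1=3
row 1: diag=4, rhs=24; c'=1/4, d'=6
back: M1=6
M: M0=0, M1=6, M2=0
seg 0: a=-3, c=M0/2=0, d=(M1−M0)/(6·1)=1, b=Δ0−h0·(2M0+M1)/6=-2
seg 1: a=-4, c=M1/2=3, d=(M2−M1)/(6·1)=-1, b=Δ1−h1·(2M1+M2)/6=1
t_q=7/4 → seg 1, τ=3/4; S=-4+1·τ+3·τ²+-1·τ³=-127/64

  seg 0: a=-3 b=-2 c=0 d=1
  seg 1: a=-4 b=1 c=3 d=-1
S(7/4) = -127/64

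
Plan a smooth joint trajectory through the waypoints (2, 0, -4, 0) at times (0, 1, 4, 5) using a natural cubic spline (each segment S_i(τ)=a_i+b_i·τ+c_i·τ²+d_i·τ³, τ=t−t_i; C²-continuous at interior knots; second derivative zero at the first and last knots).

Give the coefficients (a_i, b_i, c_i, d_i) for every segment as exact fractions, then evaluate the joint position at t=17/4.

  seg 0: a=2 b=-298/165 c=0 d=-32/165
  seg 1: a=0 b=-394/165 c=-32/55 d=14/45
  seg 2: a=-4 b=416/165 c=122/55 d=-122/165
S(17/4) = -5707/1760

Δ: Δ0=-2, Δ1=-4/3, Δ2=4
row 1: diag=8, rhs=4; c'=3/8, d'=1/2
row 2: denom=8−3·3/8=55/8; d'=(32−3·1/2)/(55/8)=244/55
back: M2=244/55
back: M1=1/2−3/8·244/55=-64/55
M: M0=0, M1=-64/55, M2=244/55, M3=0
seg 0: a=2, c=M0/2=0, d=(M1−M0)/(6·1)=-32/165, b=Δ0−h0·(2M0+M1)/6=-298/165
seg 1: a=0, c=M1/2=-32/55, d=(M2−M1)/(6·3)=14/45, b=Δ1−h1·(2M1+M2)/6=-394/165
seg 2: a=-4, c=M2/2=122/55, d=(M3−M2)/(6·1)=-122/165, b=Δ2−h2·(2M2+M3)/6=416/165
t_q=17/4 → seg 2, τ=1/4; S=-4+416/165·τ+122/55·τ²+-122/165·τ³=-5707/1760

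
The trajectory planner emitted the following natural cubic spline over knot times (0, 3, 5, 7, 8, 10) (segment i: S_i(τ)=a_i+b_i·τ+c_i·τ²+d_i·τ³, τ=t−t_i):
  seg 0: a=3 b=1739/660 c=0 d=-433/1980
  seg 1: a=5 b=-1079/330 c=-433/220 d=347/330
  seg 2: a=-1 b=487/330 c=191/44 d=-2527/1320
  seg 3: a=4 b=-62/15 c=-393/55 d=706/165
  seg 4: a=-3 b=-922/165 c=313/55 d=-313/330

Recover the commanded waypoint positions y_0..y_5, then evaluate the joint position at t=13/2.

y_0=3 y_1=5 y_2=-1 y_3=4 y_4=-3 y_5=1
S(13/2) = 15909/3520

y_0 = S_0(0) = a_0 = 3
y_1 = S_1(0) = a_1 = 5
y_2 = S_2(0) = a_2 = -1
y_3 = S_3(0) = a_3 = 4
y_4 = S_4(0) = a_4 = -3
y_5 = S_4(2) = 1
t_q=13/2 is in segment 2 (τ=3/2); S_2(τ)=15909/3520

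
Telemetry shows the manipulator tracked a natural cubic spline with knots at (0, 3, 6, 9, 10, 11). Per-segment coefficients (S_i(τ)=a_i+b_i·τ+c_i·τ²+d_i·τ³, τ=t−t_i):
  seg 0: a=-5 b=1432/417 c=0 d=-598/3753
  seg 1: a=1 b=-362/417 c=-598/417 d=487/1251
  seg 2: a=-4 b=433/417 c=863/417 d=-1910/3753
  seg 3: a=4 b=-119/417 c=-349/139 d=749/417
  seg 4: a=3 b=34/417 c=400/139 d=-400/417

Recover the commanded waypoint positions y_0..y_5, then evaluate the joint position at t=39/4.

y_0 = S_0(0) = a_0 = -5
y_1 = S_1(0) = a_1 = 1
y_2 = S_2(0) = a_2 = -4
y_3 = S_3(0) = a_3 = 4
y_4 = S_4(0) = a_4 = 3
y_5 = S_4(1) = 5
t_q=39/4 is in segment 3 (τ=3/4); S_3(τ)=27857/8896

y_0=-5 y_1=1 y_2=-4 y_3=4 y_4=3 y_5=5
S(39/4) = 27857/8896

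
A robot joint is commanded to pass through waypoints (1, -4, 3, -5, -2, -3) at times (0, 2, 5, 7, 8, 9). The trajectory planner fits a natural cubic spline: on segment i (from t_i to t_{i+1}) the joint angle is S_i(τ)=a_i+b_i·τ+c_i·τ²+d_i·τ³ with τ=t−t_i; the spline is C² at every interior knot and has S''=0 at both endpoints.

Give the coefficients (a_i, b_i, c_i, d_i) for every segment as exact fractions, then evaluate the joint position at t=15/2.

  seg 0: a=1 b=-48955/11598 c=0 d=2495/5799
  seg 1: a=-4 b=10925/11598 c=4990/1933 d=-2729/3866
  seg 2: a=3 b=-15242/5799 c=-14581/3866 d=35789/23196
  seg 3: a=-5 b=4639/5799 c=10604/1933 d=-19054/5799
  seg 4: a=-2 b=11101/5799 c=-8450/1933 d=8450/5799
S(15/2) = -28139/7732

Δ: Δ0=-5/2, Δ1=7/3, Δ2=-4, Δ3=3, Δ4=-1
row 1: diag=10, rhs=29; c'=3/10, d'=29/10
row 2: denom=10−3·3/10=91/10; d'=(-38−3·29/10)/(91/10)=-467/91
row 3: denom=6−2·20/91=506/91; d'=(42−2·-467/91)/(506/91)=2378/253
row 4: denom=4−1·91/506=1933/506; d'=(-24−1·2378/253)/(1933/506)=-16900/1933
back: M4=-16900/1933
back: M3=2378/253−91/506·-16900/1933=21208/1933
back: M2=-467/91−20/91·21208/1933=-14581/1933
back: M1=29/10−3/10·-14581/1933=9980/1933
M: M0=0, M1=9980/1933, M2=-14581/1933, M3=21208/1933, M4=-16900/1933, M5=0
seg 0: a=1, c=M0/2=0, d=(M1−M0)/(6·2)=2495/5799, b=Δ0−h0·(2M0+M1)/6=-48955/11598
seg 1: a=-4, c=M1/2=4990/1933, d=(M2−M1)/(6·3)=-2729/3866, b=Δ1−h1·(2M1+M2)/6=10925/11598
seg 2: a=3, c=M2/2=-14581/3866, d=(M3−M2)/(6·2)=35789/23196, b=Δ2−h2·(2M2+M3)/6=-15242/5799
seg 3: a=-5, c=M3/2=10604/1933, d=(M4−M3)/(6·1)=-19054/5799, b=Δ3−h3·(2M3+M4)/6=4639/5799
seg 4: a=-2, c=M4/2=-8450/1933, d=(M5−M4)/(6·1)=8450/5799, b=Δ4−h4·(2M4+M5)/6=11101/5799
t_q=15/2 → seg 3, τ=1/2; S=-5+4639/5799·τ+10604/1933·τ²+-19054/5799·τ³=-28139/7732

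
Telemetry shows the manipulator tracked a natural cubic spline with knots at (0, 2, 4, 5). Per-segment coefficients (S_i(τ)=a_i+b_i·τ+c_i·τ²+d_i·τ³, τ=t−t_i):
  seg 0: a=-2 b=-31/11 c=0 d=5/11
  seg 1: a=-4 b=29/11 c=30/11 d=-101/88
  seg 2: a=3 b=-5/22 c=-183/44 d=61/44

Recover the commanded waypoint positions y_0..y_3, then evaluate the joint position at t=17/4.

y_0=-2 y_1=-4 y_2=3 y_3=0
S(17/4) = 7617/2816

y_0 = S_0(0) = a_0 = -2
y_1 = S_1(0) = a_1 = -4
y_2 = S_2(0) = a_2 = 3
y_3 = S_2(1) = 0
t_q=17/4 is in segment 2 (τ=1/4); S_2(τ)=7617/2816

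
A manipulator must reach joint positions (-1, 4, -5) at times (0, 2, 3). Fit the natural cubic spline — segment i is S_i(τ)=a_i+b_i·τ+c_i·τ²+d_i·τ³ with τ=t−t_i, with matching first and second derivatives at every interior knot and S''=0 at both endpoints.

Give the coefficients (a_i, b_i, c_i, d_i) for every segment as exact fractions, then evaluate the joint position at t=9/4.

  seg 0: a=-1 b=19/3 c=0 d=-23/24
  seg 1: a=4 b=-31/6 c=-23/4 d=23/12
S(9/4) = 609/256

Δ: Δ0=5/2, Δ1=-9
row 1: diag=6, rhs=-69; c'=1/6, d'=-23/2
back: M1=-23/2
M: M0=0, M1=-23/2, M2=0
seg 0: a=-1, c=M0/2=0, d=(M1−M0)/(6·2)=-23/24, b=Δ0−h0·(2M0+M1)/6=19/3
seg 1: a=4, c=M1/2=-23/4, d=(M2−M1)/(6·1)=23/12, b=Δ1−h1·(2M1+M2)/6=-31/6
t_q=9/4 → seg 1, τ=1/4; S=4+-31/6·τ+-23/4·τ²+23/12·τ³=609/256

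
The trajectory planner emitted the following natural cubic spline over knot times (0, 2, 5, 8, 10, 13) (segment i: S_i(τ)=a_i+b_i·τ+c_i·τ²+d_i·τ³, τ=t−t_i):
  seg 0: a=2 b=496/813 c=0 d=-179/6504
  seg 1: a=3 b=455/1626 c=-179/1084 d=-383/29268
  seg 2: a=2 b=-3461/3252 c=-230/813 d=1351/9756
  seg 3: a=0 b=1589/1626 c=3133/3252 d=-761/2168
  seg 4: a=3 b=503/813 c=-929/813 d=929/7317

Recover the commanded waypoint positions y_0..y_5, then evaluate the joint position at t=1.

y_0=2 y_1=3 y_2=2 y_3=0 y_4=3 y_5=-2
S(1) = 5599/2168

y_0 = S_0(0) = a_0 = 2
y_1 = S_1(0) = a_1 = 3
y_2 = S_2(0) = a_2 = 2
y_3 = S_3(0) = a_3 = 0
y_4 = S_4(0) = a_4 = 3
y_5 = S_4(3) = -2
t_q=1 is in segment 0 (τ=1); S_0(τ)=5599/2168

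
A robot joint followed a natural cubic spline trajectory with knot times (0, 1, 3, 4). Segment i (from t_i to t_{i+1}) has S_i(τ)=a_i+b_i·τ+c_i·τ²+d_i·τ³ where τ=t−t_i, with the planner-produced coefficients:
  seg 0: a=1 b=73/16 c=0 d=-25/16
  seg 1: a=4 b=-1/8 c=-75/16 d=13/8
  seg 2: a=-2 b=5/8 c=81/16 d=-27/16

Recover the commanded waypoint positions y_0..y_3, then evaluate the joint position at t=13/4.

y_0 = S_0(0) = a_0 = 1
y_1 = S_1(0) = a_1 = 4
y_2 = S_2(0) = a_2 = -2
y_3 = S_2(1) = 2
t_q=13/4 is in segment 2 (τ=1/4); S_2(τ)=-1591/1024

y_0=1 y_1=4 y_2=-2 y_3=2
S(13/4) = -1591/1024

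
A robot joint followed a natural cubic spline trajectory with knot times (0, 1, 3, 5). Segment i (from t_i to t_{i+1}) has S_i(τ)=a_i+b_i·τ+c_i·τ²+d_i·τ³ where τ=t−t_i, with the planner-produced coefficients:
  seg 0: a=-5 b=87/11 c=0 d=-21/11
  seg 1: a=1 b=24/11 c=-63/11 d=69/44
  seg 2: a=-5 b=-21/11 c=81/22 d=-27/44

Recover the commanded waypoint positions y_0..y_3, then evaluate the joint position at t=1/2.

y_0 = S_0(0) = a_0 = -5
y_1 = S_1(0) = a_1 = 1
y_2 = S_2(0) = a_2 = -5
y_3 = S_2(2) = 1
t_q=1/2 is in segment 0 (τ=1/2); S_0(τ)=-113/88

y_0=-5 y_1=1 y_2=-5 y_3=1
S(1/2) = -113/88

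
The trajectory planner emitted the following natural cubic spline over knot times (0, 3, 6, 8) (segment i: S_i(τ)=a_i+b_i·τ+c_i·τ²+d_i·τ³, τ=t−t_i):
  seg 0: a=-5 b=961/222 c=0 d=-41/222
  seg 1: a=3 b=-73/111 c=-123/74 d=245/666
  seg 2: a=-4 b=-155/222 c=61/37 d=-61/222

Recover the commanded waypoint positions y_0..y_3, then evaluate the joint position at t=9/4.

y_0=-5 y_1=3 y_2=-4 y_3=-1
S(9/4) = 12485/4736

y_0 = S_0(0) = a_0 = -5
y_1 = S_1(0) = a_1 = 3
y_2 = S_2(0) = a_2 = -4
y_3 = S_2(2) = -1
t_q=9/4 is in segment 0 (τ=9/4); S_0(τ)=12485/4736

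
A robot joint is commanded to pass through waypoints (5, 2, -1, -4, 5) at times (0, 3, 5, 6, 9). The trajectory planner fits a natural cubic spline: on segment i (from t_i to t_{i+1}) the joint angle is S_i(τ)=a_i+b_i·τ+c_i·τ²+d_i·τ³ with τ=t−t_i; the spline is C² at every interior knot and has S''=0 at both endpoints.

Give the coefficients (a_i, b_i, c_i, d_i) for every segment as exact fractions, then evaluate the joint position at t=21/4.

  seg 0: a=5 b=-317/292 c=0 d=25/2628
  seg 1: a=2 b=-121/146 c=25/292 d=-123/584
  seg 2: a=-1 b=-220/73 c=-86/73 d=87/73
  seg 3: a=-4 b=-131/73 c=175/73 d=-175/657
S(21/4) = -8449/4672

Δ: Δ0=-1, Δ1=-3/2, Δ2=-3, Δ3=3
row 1: diag=10, rhs=-3; c'=1/5, d'=-3/10
row 2: denom=6−2·1/5=28/5; d'=(-9−2·-3/10)/(28/5)=-3/2
row 3: denom=8−1·5/28=219/28; d'=(36−1·-3/2)/(219/28)=350/73
back: M3=350/73
back: M2=-3/2−5/28·350/73=-172/73
back: M1=-3/10−1/5·-172/73=25/146
M: M0=0, M1=25/146, M2=-172/73, M3=350/73, M4=0
seg 0: a=5, c=M0/2=0, d=(M1−M0)/(6·3)=25/2628, b=Δ0−h0·(2M0+M1)/6=-317/292
seg 1: a=2, c=M1/2=25/292, d=(M2−M1)/(6·2)=-123/584, b=Δ1−h1·(2M1+M2)/6=-121/146
seg 2: a=-1, c=M2/2=-86/73, d=(M3−M2)/(6·1)=87/73, b=Δ2−h2·(2M2+M3)/6=-220/73
seg 3: a=-4, c=M3/2=175/73, d=(M4−M3)/(6·3)=-175/657, b=Δ3−h3·(2M3+M4)/6=-131/73
t_q=21/4 → seg 2, τ=1/4; S=-1+-220/73·τ+-86/73·τ²+87/73·τ³=-8449/4672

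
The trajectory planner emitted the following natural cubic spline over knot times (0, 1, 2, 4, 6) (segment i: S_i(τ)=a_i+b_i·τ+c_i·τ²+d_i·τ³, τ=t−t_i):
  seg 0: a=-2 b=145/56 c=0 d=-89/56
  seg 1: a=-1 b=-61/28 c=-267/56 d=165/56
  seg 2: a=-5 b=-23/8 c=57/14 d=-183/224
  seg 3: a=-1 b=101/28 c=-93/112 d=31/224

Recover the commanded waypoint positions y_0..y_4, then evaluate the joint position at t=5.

y_0 = S_0(0) = a_0 = -2
y_1 = S_1(0) = a_1 = -1
y_2 = S_2(0) = a_2 = -5
y_3 = S_3(0) = a_3 = -1
y_4 = S_3(2) = 4
t_q=5 is in segment 3 (τ=1); S_3(τ)=429/224

y_0=-2 y_1=-1 y_2=-5 y_3=-1 y_4=4
S(5) = 429/224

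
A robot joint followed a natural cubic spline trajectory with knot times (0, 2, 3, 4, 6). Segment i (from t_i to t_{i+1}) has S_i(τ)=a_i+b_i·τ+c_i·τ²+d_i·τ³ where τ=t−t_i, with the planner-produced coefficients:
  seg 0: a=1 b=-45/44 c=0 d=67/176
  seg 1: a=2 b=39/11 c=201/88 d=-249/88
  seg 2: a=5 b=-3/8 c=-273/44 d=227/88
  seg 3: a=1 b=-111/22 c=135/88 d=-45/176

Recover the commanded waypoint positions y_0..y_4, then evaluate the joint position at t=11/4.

y_0=1 y_1=2 y_2=5 y_3=1 y_4=-5
S(11/4) = 26753/5632

y_0 = S_0(0) = a_0 = 1
y_1 = S_1(0) = a_1 = 2
y_2 = S_2(0) = a_2 = 5
y_3 = S_3(0) = a_3 = 1
y_4 = S_3(2) = -5
t_q=11/4 is in segment 1 (τ=3/4); S_1(τ)=26753/5632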